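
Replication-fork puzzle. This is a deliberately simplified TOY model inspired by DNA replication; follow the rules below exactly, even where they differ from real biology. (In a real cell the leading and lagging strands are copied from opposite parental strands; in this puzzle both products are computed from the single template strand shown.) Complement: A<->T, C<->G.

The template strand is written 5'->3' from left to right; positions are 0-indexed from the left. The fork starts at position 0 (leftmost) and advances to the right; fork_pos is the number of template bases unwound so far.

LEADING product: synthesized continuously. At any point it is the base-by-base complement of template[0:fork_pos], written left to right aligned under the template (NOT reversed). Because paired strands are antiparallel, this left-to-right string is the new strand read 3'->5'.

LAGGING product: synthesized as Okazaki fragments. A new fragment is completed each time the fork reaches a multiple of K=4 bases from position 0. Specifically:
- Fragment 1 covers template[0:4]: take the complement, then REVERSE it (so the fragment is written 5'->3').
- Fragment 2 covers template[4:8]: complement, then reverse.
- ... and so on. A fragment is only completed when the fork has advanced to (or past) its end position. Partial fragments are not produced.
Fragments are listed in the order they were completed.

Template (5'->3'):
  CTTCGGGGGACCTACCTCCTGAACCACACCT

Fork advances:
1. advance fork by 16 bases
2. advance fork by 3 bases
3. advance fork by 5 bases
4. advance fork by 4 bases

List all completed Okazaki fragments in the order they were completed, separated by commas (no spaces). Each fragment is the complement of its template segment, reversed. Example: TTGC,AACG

Step 1: advance 16 -> fork_pos = 0 + 16 = 16. Reached multiple(s) of 4: 4, 8, 12, 16 -> fragments 1-4 completed (4 total).
Step 2: advance 3 -> fork_pos = 16 + 3 = 19. Next multiple of 4 is 20 (not reached); still 4 fragment(s).
Step 3: advance 5 -> fork_pos = 19 + 5 = 24. Reached multiple(s) of 4: 20, 24 -> fragments 5-6 completed (6 total).
Step 4: advance 4 -> fork_pos = 24 + 4 = 28. Reached multiple(s) of 4: 28 -> fragment 7 completed (7 total).
Final fork_pos = 28, so 7 fragment(s) are complete. Build each: template segment -> complement -> reverse.
Fragment 1: template[0:4] = CTTC -> complement GAAG -> reversed GAAG
Fragment 2: template[4:8] = GGGG -> complement CCCC -> reversed CCCC
Fragment 3: template[8:12] = GACC -> complement CTGG -> reversed GGTC
Fragment 4: template[12:16] = TACC -> complement ATGG -> reversed GGTA
Fragment 5: template[16:20] = TCCT -> complement AGGA -> reversed AGGA
Fragment 6: template[20:24] = GAAC -> complement CTTG -> reversed GTTC
Fragment 7: template[24:28] = CACA -> complement GTGT -> reversed TGTG

Answer: GAAG,CCCC,GGTC,GGTA,AGGA,GTTC,TGTG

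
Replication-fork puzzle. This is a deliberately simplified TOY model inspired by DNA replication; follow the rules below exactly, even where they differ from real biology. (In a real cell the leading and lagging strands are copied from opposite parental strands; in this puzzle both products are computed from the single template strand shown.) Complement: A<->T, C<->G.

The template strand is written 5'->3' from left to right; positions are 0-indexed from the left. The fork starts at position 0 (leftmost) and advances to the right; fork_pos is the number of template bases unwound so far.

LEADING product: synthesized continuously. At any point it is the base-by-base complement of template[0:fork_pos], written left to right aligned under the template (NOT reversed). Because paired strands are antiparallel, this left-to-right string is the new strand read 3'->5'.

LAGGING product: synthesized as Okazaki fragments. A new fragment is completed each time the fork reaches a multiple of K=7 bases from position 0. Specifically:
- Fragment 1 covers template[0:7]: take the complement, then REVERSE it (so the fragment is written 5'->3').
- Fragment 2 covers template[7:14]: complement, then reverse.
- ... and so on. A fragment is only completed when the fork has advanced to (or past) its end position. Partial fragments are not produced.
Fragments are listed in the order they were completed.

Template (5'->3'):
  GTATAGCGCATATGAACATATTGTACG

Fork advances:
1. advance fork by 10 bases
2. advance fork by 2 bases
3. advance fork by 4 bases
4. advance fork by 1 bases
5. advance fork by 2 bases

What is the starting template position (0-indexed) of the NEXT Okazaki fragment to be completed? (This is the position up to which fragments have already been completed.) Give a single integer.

Answer: 14

Derivation:
Step 1: advance 10 -> fork_pos = 0 + 10 = 10. Reached multiple(s) of 7: 7 -> fragment 1 completed (1 total).
Step 2: advance 2 -> fork_pos = 10 + 2 = 12. Next multiple of 7 is 14 (not reached); still 1 fragment(s).
Step 3: advance 4 -> fork_pos = 12 + 4 = 16. Reached multiple(s) of 7: 14 -> fragment 2 completed (2 total).
Step 4: advance 1 -> fork_pos = 16 + 1 = 17. Next multiple of 7 is 21 (not reached); still 2 fragment(s).
Step 5: advance 2 -> fork_pos = 17 + 2 = 19. Next multiple of 7 is 21 (not reached); still 2 fragment(s).
2 fragment(s) completed, covering template[0:14] (2 x 7 = 14). The next fragment, fragment 3, covers template[14:21], so it starts at position 14.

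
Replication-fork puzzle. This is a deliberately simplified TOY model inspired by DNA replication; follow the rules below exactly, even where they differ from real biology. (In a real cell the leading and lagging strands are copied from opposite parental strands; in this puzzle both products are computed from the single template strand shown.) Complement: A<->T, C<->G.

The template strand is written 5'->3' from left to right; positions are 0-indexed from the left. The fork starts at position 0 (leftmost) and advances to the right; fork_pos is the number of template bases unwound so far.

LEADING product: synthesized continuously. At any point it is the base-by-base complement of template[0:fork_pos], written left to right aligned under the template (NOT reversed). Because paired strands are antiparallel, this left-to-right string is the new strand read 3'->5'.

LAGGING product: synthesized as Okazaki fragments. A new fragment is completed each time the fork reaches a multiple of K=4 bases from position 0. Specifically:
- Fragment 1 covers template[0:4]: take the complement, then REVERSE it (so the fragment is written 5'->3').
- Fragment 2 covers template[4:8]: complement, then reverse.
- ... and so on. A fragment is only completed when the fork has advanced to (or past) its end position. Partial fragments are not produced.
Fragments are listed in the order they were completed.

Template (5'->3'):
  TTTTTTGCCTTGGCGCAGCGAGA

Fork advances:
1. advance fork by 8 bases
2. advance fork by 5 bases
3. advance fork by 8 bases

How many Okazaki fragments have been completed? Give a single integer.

Answer: 5

Derivation:
Step 1: advance 8 -> fork_pos = 0 + 8 = 8. Reached multiple(s) of 4: 4, 8 -> fragments 1-2 completed (2 total).
Step 2: advance 5 -> fork_pos = 8 + 5 = 13. Reached multiple(s) of 4: 12 -> fragment 3 completed (3 total).
Step 3: advance 8 -> fork_pos = 13 + 8 = 21. Reached multiple(s) of 4: 16, 20 -> fragments 4-5 completed (5 total).
Check: final fork_pos = 21; the multiples of 4 that are <= 21 are 4..20 -> 21 // 4 = 5 completed fragment(s).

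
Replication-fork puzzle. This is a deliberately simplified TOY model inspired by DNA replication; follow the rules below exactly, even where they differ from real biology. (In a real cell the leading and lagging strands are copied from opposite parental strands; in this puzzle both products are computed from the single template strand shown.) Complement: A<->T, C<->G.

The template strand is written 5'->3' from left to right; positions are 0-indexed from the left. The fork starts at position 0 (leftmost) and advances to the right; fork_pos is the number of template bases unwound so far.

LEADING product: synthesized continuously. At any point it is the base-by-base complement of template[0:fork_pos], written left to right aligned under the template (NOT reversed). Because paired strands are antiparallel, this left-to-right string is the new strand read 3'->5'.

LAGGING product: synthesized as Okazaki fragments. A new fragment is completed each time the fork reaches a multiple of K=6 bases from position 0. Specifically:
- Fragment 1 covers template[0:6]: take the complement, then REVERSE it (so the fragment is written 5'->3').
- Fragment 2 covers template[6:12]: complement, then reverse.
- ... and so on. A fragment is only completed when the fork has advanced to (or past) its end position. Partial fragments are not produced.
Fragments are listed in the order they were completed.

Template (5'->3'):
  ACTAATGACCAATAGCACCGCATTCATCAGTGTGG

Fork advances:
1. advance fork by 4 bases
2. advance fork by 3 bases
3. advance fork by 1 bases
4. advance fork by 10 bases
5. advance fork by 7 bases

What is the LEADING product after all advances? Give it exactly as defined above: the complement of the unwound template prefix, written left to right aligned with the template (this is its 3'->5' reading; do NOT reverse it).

Answer: TGATTACTGGTTATCGTGGCGTAAG

Derivation:
Step 1: advance 4 -> fork_pos = 0 + 4 = 4.
Step 2: advance 3 -> fork_pos = 4 + 3 = 7.
Step 3: advance 1 -> fork_pos = 7 + 1 = 8.
Step 4: advance 10 -> fork_pos = 8 + 10 = 18.
Step 5: advance 7 -> fork_pos = 18 + 7 = 25.
Unwound prefix: template[0:25] = ACTAATGACCAATAGCACCGCATTC
Complement it base by base (A<->T, C<->G), keeping left-to-right order:
  [0:5] ACTAA -> TGATT
  [5:10] TGACC -> ACTGG
  [10:15] AATAG -> TTATC
  [15:20] CACCG -> GTGGC
  [20:25] CATTC -> GTAAG
Concatenate: TGATTACTGGTTATCGTGGCGTAAG (length 25; written aligned with the template, i.e. 3'->5').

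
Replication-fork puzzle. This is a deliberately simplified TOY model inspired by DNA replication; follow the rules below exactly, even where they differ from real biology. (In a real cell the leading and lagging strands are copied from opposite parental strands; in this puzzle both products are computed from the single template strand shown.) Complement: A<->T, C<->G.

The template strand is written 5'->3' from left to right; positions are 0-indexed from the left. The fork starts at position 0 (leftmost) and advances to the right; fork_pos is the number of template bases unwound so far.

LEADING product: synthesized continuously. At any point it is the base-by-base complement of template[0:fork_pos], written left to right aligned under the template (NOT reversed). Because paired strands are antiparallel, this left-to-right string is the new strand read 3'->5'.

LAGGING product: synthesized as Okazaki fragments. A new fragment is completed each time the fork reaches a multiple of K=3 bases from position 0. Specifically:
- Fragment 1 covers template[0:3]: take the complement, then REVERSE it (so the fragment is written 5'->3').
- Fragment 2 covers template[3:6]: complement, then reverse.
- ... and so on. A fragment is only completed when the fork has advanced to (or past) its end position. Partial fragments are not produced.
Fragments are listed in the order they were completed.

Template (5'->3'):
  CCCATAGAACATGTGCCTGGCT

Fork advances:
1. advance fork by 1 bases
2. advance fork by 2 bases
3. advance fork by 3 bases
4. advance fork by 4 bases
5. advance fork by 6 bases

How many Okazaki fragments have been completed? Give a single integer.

Step 1: advance 1 -> fork_pos = 0 + 1 = 1. Next multiple of 3 is 3 (not reached); still 0 fragment(s).
Step 2: advance 2 -> fork_pos = 1 + 2 = 3. Reached multiple(s) of 3: 3 -> fragment 1 completed (1 total).
Step 3: advance 3 -> fork_pos = 3 + 3 = 6. Reached multiple(s) of 3: 6 -> fragment 2 completed (2 total).
Step 4: advance 4 -> fork_pos = 6 + 4 = 10. Reached multiple(s) of 3: 9 -> fragment 3 completed (3 total).
Step 5: advance 6 -> fork_pos = 10 + 6 = 16. Reached multiple(s) of 3: 12, 15 -> fragments 4-5 completed (5 total).
Check: final fork_pos = 16; the multiples of 3 that are <= 16 are 3..15 -> 16 // 3 = 5 completed fragment(s).

Answer: 5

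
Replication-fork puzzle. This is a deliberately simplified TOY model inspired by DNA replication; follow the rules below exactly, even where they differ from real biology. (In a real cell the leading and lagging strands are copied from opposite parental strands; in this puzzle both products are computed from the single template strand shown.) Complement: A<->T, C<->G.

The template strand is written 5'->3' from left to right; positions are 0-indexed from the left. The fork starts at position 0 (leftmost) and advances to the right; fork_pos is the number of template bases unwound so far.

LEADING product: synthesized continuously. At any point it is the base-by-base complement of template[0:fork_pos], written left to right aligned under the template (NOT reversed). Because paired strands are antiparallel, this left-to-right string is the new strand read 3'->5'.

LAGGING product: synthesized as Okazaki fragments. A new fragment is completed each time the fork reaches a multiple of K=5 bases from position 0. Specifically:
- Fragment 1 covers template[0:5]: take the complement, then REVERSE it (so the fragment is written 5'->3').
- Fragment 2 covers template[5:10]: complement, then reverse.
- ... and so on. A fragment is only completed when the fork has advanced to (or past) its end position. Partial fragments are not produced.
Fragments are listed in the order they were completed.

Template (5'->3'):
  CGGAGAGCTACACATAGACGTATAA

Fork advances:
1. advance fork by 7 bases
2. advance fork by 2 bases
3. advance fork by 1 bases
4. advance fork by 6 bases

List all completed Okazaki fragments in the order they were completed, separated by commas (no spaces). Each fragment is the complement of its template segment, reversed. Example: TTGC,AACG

Step 1: advance 7 -> fork_pos = 0 + 7 = 7. Reached multiple(s) of 5: 5 -> fragment 1 completed (1 total).
Step 2: advance 2 -> fork_pos = 7 + 2 = 9. Next multiple of 5 is 10 (not reached); still 1 fragment(s).
Step 3: advance 1 -> fork_pos = 9 + 1 = 10. Reached multiple(s) of 5: 10 -> fragment 2 completed (2 total).
Step 4: advance 6 -> fork_pos = 10 + 6 = 16. Reached multiple(s) of 5: 15 -> fragment 3 completed (3 total).
Final fork_pos = 16, so 3 fragment(s) are complete. Build each: template segment -> complement -> reverse.
Fragment 1: template[0:5] = CGGAG -> complement GCCTC -> reversed CTCCG
Fragment 2: template[5:10] = AGCTA -> complement TCGAT -> reversed TAGCT
Fragment 3: template[10:15] = CACAT -> complement GTGTA -> reversed ATGTG

Answer: CTCCG,TAGCT,ATGTG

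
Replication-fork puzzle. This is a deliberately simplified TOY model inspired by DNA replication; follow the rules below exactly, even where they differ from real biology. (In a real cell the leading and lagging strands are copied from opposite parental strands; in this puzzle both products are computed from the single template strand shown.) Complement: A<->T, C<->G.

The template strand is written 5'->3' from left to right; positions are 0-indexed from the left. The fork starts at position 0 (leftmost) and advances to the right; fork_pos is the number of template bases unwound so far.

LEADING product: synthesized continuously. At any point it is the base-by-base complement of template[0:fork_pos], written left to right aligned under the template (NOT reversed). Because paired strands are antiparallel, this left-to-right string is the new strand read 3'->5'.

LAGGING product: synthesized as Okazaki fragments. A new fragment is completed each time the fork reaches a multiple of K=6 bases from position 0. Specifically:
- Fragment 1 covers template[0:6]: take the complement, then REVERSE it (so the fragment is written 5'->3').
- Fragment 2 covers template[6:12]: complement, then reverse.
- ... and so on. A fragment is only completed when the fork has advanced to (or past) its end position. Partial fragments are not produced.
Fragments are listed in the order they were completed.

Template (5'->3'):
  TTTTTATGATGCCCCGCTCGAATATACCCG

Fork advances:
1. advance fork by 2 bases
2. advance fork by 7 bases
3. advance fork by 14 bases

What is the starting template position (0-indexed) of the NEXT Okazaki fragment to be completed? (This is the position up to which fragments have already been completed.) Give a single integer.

Answer: 18

Derivation:
Step 1: advance 2 -> fork_pos = 0 + 2 = 2. Next multiple of 6 is 6 (not reached); still 0 fragment(s).
Step 2: advance 7 -> fork_pos = 2 + 7 = 9. Reached multiple(s) of 6: 6 -> fragment 1 completed (1 total).
Step 3: advance 14 -> fork_pos = 9 + 14 = 23. Reached multiple(s) of 6: 12, 18 -> fragments 2-3 completed (3 total).
3 fragment(s) completed, covering template[0:18] (3 x 6 = 18). The next fragment, fragment 4, covers template[18:24], so it starts at position 18.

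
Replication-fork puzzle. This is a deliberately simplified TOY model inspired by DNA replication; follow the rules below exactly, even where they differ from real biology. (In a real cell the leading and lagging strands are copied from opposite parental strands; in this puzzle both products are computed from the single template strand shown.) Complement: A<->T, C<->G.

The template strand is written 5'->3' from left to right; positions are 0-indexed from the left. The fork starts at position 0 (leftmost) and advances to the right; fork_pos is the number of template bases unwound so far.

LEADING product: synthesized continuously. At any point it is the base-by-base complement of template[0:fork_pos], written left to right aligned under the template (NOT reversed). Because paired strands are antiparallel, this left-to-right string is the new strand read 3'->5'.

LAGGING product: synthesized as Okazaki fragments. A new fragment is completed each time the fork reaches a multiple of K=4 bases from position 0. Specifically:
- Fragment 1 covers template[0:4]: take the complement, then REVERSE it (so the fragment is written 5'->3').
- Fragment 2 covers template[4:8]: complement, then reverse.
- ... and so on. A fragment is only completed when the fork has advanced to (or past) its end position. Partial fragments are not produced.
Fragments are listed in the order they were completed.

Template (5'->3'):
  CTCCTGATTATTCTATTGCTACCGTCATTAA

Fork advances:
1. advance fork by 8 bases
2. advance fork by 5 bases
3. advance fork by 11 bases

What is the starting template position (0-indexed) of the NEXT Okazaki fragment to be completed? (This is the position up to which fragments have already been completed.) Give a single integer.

Answer: 24

Derivation:
Step 1: advance 8 -> fork_pos = 0 + 8 = 8. Reached multiple(s) of 4: 4, 8 -> fragments 1-2 completed (2 total).
Step 2: advance 5 -> fork_pos = 8 + 5 = 13. Reached multiple(s) of 4: 12 -> fragment 3 completed (3 total).
Step 3: advance 11 -> fork_pos = 13 + 11 = 24. Reached multiple(s) of 4: 16, 20, 24 -> fragments 4-6 completed (6 total).
6 fragment(s) completed, covering template[0:24] (6 x 4 = 24). The next fragment, fragment 7, covers template[24:28], so it starts at position 24.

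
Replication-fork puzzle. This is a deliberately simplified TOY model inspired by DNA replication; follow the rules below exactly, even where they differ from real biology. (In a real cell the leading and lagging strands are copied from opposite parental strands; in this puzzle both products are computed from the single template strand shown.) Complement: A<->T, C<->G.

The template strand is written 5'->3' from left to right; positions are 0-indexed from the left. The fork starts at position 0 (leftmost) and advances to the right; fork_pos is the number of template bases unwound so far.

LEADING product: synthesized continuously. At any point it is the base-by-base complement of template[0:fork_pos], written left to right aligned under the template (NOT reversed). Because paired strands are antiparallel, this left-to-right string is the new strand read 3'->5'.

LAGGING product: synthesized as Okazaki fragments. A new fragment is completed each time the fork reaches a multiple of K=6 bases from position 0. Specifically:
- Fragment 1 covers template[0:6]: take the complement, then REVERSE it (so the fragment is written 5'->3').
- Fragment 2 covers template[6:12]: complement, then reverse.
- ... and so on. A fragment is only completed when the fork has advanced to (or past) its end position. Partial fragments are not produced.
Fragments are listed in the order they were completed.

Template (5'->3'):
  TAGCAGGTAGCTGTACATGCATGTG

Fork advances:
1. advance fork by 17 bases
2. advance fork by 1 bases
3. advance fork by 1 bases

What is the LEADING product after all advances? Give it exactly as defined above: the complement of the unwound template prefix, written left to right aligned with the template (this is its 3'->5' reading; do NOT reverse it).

Step 1: advance 17 -> fork_pos = 0 + 17 = 17.
Step 2: advance 1 -> fork_pos = 17 + 1 = 18.
Step 3: advance 1 -> fork_pos = 18 + 1 = 19.
Unwound prefix: template[0:19] = TAGCAGGTAGCTGTACATG
Complement it base by base (A<->T, C<->G), keeping left-to-right order:
  [0:5] TAGCA -> ATCGT
  [5:10] GGTAG -> CCATC
  [10:15] CTGTA -> GACAT
  [15:19] CATG -> GTAC
Concatenate: ATCGTCCATCGACATGTAC (length 19; written aligned with the template, i.e. 3'->5').

Answer: ATCGTCCATCGACATGTAC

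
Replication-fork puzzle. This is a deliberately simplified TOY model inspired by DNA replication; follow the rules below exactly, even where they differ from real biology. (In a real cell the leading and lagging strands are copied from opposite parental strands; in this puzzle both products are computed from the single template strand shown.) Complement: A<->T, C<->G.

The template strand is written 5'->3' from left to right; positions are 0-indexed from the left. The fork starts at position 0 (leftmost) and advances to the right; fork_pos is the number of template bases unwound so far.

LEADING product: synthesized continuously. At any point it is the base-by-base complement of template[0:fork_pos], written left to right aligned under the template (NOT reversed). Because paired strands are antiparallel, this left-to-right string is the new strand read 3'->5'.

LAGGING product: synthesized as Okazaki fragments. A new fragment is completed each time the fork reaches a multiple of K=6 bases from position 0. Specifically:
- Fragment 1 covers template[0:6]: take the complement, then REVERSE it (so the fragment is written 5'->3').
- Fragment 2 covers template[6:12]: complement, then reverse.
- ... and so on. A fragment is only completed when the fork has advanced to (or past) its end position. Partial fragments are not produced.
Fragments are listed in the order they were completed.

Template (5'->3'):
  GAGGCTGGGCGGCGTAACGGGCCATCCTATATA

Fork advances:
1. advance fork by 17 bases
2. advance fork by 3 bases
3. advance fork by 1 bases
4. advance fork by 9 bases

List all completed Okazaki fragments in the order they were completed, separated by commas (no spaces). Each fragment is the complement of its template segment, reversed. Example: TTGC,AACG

Step 1: advance 17 -> fork_pos = 0 + 17 = 17. Reached multiple(s) of 6: 6, 12 -> fragments 1-2 completed (2 total).
Step 2: advance 3 -> fork_pos = 17 + 3 = 20. Reached multiple(s) of 6: 18 -> fragment 3 completed (3 total).
Step 3: advance 1 -> fork_pos = 20 + 1 = 21. Next multiple of 6 is 24 (not reached); still 3 fragment(s).
Step 4: advance 9 -> fork_pos = 21 + 9 = 30. Reached multiple(s) of 6: 24, 30 -> fragments 4-5 completed (5 total).
Final fork_pos = 30, so 5 fragment(s) are complete. Build each: template segment -> complement -> reverse.
Fragment 1: template[0:6] = GAGGCT -> complement CTCCGA -> reversed AGCCTC
Fragment 2: template[6:12] = GGGCGG -> complement CCCGCC -> reversed CCGCCC
Fragment 3: template[12:18] = CGTAAC -> complement GCATTG -> reversed GTTACG
Fragment 4: template[18:24] = GGGCCA -> complement CCCGGT -> reversed TGGCCC
Fragment 5: template[24:30] = TCCTAT -> complement AGGATA -> reversed ATAGGA

Answer: AGCCTC,CCGCCC,GTTACG,TGGCCC,ATAGGA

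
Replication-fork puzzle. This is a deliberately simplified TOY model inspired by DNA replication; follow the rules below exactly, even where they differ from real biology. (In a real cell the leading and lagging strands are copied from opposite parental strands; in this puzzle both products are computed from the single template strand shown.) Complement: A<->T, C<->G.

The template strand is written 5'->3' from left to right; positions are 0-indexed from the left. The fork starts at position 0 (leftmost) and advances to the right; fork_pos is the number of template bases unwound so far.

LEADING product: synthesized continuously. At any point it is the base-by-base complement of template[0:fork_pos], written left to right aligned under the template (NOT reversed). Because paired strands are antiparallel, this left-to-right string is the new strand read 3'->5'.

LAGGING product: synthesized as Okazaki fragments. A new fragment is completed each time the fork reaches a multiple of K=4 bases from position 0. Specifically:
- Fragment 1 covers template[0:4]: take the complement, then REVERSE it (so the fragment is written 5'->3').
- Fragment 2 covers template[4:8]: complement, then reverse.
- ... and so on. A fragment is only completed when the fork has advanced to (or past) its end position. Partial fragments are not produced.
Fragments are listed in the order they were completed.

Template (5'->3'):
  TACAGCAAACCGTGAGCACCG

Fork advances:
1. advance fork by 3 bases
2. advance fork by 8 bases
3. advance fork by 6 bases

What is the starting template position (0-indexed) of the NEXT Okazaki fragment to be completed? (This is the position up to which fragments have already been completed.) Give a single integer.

Answer: 16

Derivation:
Step 1: advance 3 -> fork_pos = 0 + 3 = 3. Next multiple of 4 is 4 (not reached); still 0 fragment(s).
Step 2: advance 8 -> fork_pos = 3 + 8 = 11. Reached multiple(s) of 4: 4, 8 -> fragments 1-2 completed (2 total).
Step 3: advance 6 -> fork_pos = 11 + 6 = 17. Reached multiple(s) of 4: 12, 16 -> fragments 3-4 completed (4 total).
4 fragment(s) completed, covering template[0:16] (4 x 4 = 16). The next fragment, fragment 5, covers template[16:20], so it starts at position 16.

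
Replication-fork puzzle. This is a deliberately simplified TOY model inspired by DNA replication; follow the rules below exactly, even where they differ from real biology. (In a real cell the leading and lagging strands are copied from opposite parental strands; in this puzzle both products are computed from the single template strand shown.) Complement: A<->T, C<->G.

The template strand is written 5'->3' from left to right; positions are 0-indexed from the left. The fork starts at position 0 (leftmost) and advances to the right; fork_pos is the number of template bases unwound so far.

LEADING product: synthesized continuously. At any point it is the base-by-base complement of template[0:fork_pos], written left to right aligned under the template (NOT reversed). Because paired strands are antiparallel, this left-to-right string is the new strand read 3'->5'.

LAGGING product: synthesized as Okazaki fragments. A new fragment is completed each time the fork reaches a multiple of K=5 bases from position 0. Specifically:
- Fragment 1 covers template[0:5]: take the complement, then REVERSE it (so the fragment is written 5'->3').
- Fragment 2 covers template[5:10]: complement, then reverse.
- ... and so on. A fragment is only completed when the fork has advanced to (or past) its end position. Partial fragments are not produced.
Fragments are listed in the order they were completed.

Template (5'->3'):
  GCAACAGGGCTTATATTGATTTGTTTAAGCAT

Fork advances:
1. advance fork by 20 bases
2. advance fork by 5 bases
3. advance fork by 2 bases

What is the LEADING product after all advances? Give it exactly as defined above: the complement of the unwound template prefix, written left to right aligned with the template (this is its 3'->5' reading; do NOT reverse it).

Answer: CGTTGTCCCGAATATAACTAAACAAAT

Derivation:
Step 1: advance 20 -> fork_pos = 0 + 20 = 20.
Step 2: advance 5 -> fork_pos = 20 + 5 = 25.
Step 3: advance 2 -> fork_pos = 25 + 2 = 27.
Unwound prefix: template[0:27] = GCAACAGGGCTTATATTGATTTGTTTA
Complement it base by base (A<->T, C<->G), keeping left-to-right order:
  [0:5] GCAAC -> CGTTG
  [5:10] AGGGC -> TCCCG
  [10:15] TTATA -> AATAT
  [15:20] TTGAT -> AACTA
  [20:25] TTGTT -> AACAA
  [25:27] TA -> AT
Concatenate: CGTTGTCCCGAATATAACTAAACAAAT (length 27; written aligned with the template, i.e. 3'->5').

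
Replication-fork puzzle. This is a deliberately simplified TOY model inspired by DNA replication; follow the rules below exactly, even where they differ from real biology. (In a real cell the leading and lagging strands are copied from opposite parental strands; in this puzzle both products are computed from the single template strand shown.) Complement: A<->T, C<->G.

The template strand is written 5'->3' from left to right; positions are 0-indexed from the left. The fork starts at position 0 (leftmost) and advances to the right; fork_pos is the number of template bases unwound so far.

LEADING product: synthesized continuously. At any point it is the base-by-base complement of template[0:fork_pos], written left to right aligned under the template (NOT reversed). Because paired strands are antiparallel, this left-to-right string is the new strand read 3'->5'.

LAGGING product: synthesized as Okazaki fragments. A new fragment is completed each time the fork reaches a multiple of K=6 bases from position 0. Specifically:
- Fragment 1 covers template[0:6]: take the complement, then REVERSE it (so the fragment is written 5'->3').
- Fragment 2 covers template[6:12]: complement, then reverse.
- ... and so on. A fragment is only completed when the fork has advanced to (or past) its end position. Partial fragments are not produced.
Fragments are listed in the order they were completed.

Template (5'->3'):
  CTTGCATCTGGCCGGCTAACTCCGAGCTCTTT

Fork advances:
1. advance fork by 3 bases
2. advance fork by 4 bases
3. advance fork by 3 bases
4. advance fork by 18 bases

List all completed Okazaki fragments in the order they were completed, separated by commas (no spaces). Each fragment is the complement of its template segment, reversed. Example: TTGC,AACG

Answer: TGCAAG,GCCAGA,TAGCCG,CGGAGT

Derivation:
Step 1: advance 3 -> fork_pos = 0 + 3 = 3. Next multiple of 6 is 6 (not reached); still 0 fragment(s).
Step 2: advance 4 -> fork_pos = 3 + 4 = 7. Reached multiple(s) of 6: 6 -> fragment 1 completed (1 total).
Step 3: advance 3 -> fork_pos = 7 + 3 = 10. Next multiple of 6 is 12 (not reached); still 1 fragment(s).
Step 4: advance 18 -> fork_pos = 10 + 18 = 28. Reached multiple(s) of 6: 12, 18, 24 -> fragments 2-4 completed (4 total).
Final fork_pos = 28, so 4 fragment(s) are complete. Build each: template segment -> complement -> reverse.
Fragment 1: template[0:6] = CTTGCA -> complement GAACGT -> reversed TGCAAG
Fragment 2: template[6:12] = TCTGGC -> complement AGACCG -> reversed GCCAGA
Fragment 3: template[12:18] = CGGCTA -> complement GCCGAT -> reversed TAGCCG
Fragment 4: template[18:24] = ACTCCG -> complement TGAGGC -> reversed CGGAGT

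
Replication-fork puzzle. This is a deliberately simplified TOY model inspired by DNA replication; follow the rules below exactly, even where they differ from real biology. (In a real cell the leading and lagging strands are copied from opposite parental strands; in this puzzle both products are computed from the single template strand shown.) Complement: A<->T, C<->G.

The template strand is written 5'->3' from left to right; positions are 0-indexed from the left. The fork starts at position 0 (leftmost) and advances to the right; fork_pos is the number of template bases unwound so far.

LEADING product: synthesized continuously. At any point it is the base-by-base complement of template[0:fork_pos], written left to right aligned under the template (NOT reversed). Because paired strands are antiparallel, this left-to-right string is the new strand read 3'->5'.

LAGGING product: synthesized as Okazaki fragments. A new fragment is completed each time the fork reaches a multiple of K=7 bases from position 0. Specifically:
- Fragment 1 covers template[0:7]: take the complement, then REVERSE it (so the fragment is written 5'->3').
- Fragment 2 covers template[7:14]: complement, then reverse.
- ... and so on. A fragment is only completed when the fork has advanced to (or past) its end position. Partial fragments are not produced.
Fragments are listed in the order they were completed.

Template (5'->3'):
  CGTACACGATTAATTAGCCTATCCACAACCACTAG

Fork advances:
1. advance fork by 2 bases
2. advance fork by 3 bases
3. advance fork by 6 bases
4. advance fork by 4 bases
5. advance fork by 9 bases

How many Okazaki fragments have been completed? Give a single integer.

Step 1: advance 2 -> fork_pos = 0 + 2 = 2. Next multiple of 7 is 7 (not reached); still 0 fragment(s).
Step 2: advance 3 -> fork_pos = 2 + 3 = 5. Next multiple of 7 is 7 (not reached); still 0 fragment(s).
Step 3: advance 6 -> fork_pos = 5 + 6 = 11. Reached multiple(s) of 7: 7 -> fragment 1 completed (1 total).
Step 4: advance 4 -> fork_pos = 11 + 4 = 15. Reached multiple(s) of 7: 14 -> fragment 2 completed (2 total).
Step 5: advance 9 -> fork_pos = 15 + 9 = 24. Reached multiple(s) of 7: 21 -> fragment 3 completed (3 total).
Check: final fork_pos = 24; the multiples of 7 that are <= 24 are 7..21 -> 24 // 7 = 3 completed fragment(s).

Answer: 3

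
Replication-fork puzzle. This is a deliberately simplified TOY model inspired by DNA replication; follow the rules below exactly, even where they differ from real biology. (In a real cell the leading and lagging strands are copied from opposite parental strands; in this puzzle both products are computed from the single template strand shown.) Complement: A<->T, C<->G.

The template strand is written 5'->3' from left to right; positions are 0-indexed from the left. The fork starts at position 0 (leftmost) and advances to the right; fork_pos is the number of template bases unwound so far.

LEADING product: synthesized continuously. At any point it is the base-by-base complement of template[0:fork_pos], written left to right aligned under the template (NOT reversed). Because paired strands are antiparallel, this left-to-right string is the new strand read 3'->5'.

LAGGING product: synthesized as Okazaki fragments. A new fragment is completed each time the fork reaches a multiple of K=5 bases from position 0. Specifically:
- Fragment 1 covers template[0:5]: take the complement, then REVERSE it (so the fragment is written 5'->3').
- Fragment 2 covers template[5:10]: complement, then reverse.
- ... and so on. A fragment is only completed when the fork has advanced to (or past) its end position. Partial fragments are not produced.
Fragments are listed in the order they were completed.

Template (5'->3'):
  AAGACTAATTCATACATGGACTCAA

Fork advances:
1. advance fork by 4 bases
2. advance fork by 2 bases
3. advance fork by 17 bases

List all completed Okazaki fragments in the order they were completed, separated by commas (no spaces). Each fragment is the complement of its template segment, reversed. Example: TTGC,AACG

Step 1: advance 4 -> fork_pos = 0 + 4 = 4. Next multiple of 5 is 5 (not reached); still 0 fragment(s).
Step 2: advance 2 -> fork_pos = 4 + 2 = 6. Reached multiple(s) of 5: 5 -> fragment 1 completed (1 total).
Step 3: advance 17 -> fork_pos = 6 + 17 = 23. Reached multiple(s) of 5: 10, 15, 20 -> fragments 2-4 completed (4 total).
Final fork_pos = 23, so 4 fragment(s) are complete. Build each: template segment -> complement -> reverse.
Fragment 1: template[0:5] = AAGAC -> complement TTCTG -> reversed GTCTT
Fragment 2: template[5:10] = TAATT -> complement ATTAA -> reversed AATTA
Fragment 3: template[10:15] = CATAC -> complement GTATG -> reversed GTATG
Fragment 4: template[15:20] = ATGGA -> complement TACCT -> reversed TCCAT

Answer: GTCTT,AATTA,GTATG,TCCAT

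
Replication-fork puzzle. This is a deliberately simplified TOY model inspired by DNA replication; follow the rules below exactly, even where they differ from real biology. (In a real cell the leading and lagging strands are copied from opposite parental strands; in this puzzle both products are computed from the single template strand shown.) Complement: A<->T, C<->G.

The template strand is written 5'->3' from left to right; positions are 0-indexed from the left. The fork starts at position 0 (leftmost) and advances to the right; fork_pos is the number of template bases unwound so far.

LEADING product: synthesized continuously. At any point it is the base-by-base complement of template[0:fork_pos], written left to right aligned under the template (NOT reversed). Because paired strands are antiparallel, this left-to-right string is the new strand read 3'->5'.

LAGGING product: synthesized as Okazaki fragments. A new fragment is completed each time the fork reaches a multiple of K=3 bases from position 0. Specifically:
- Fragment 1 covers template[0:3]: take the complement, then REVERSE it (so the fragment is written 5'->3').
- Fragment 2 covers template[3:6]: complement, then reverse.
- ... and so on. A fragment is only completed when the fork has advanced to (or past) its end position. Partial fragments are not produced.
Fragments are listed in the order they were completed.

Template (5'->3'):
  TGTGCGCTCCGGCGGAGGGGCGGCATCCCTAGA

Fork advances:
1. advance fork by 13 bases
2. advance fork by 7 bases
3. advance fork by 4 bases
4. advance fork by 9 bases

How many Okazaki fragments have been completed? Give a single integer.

Step 1: advance 13 -> fork_pos = 0 + 13 = 13. Reached multiple(s) of 3: 3, 6, 9, 12 -> fragments 1-4 completed (4 total).
Step 2: advance 7 -> fork_pos = 13 + 7 = 20. Reached multiple(s) of 3: 15, 18 -> fragments 5-6 completed (6 total).
Step 3: advance 4 -> fork_pos = 20 + 4 = 24. Reached multiple(s) of 3: 21, 24 -> fragments 7-8 completed (8 total).
Step 4: advance 9 -> fork_pos = 24 + 9 = 33. Reached multiple(s) of 3: 27, 30, 33 -> fragments 9-11 completed (11 total).
Check: final fork_pos = 33; the multiples of 3 that are <= 33 are 3..33 -> 33 // 3 = 11 completed fragment(s).

Answer: 11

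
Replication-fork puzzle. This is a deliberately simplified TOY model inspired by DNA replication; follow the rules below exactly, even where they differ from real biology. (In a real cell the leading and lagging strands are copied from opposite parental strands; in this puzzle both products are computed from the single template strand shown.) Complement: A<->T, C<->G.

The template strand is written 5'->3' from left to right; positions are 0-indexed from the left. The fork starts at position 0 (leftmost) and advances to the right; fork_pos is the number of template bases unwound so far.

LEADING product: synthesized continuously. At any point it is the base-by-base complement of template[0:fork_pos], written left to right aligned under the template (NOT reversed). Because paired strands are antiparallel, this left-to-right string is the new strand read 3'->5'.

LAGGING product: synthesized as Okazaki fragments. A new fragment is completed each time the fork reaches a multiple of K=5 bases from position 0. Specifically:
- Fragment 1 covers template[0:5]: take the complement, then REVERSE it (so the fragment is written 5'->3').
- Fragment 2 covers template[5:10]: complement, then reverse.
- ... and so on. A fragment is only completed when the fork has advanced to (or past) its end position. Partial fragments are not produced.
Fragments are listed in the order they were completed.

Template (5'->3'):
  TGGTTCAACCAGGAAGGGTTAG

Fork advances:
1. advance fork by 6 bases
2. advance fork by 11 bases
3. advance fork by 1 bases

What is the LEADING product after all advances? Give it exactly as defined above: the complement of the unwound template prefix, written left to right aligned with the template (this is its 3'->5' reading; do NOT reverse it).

Answer: ACCAAGTTGGTCCTTCCC

Derivation:
Step 1: advance 6 -> fork_pos = 0 + 6 = 6.
Step 2: advance 11 -> fork_pos = 6 + 11 = 17.
Step 3: advance 1 -> fork_pos = 17 + 1 = 18.
Unwound prefix: template[0:18] = TGGTTCAACCAGGAAGGG
Complement it base by base (A<->T, C<->G), keeping left-to-right order:
  [0:5] TGGTT -> ACCAA
  [5:10] CAACC -> GTTGG
  [10:15] AGGAA -> TCCTT
  [15:18] GGG -> CCC
Concatenate: ACCAAGTTGGTCCTTCCC (length 18; written aligned with the template, i.e. 3'->5').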